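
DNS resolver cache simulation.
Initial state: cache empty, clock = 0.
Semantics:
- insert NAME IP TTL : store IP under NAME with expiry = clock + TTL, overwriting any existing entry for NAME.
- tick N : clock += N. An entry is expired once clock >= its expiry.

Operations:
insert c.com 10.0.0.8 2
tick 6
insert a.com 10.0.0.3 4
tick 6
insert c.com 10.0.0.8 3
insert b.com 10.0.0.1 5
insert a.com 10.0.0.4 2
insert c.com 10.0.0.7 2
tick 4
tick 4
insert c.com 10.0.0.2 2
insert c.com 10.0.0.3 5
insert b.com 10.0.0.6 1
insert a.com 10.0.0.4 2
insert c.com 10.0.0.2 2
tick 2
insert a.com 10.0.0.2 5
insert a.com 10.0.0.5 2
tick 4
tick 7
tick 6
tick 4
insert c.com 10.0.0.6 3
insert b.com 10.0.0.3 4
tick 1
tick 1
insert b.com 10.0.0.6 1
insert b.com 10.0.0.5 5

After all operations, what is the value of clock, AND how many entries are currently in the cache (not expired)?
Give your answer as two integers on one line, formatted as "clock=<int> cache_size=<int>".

Op 1: insert c.com -> 10.0.0.8 (expiry=0+2=2). clock=0
Op 2: tick 6 -> clock=6. purged={c.com}
Op 3: insert a.com -> 10.0.0.3 (expiry=6+4=10). clock=6
Op 4: tick 6 -> clock=12. purged={a.com}
Op 5: insert c.com -> 10.0.0.8 (expiry=12+3=15). clock=12
Op 6: insert b.com -> 10.0.0.1 (expiry=12+5=17). clock=12
Op 7: insert a.com -> 10.0.0.4 (expiry=12+2=14). clock=12
Op 8: insert c.com -> 10.0.0.7 (expiry=12+2=14). clock=12
Op 9: tick 4 -> clock=16. purged={a.com,c.com}
Op 10: tick 4 -> clock=20. purged={b.com}
Op 11: insert c.com -> 10.0.0.2 (expiry=20+2=22). clock=20
Op 12: insert c.com -> 10.0.0.3 (expiry=20+5=25). clock=20
Op 13: insert b.com -> 10.0.0.6 (expiry=20+1=21). clock=20
Op 14: insert a.com -> 10.0.0.4 (expiry=20+2=22). clock=20
Op 15: insert c.com -> 10.0.0.2 (expiry=20+2=22). clock=20
Op 16: tick 2 -> clock=22. purged={a.com,b.com,c.com}
Op 17: insert a.com -> 10.0.0.2 (expiry=22+5=27). clock=22
Op 18: insert a.com -> 10.0.0.5 (expiry=22+2=24). clock=22
Op 19: tick 4 -> clock=26. purged={a.com}
Op 20: tick 7 -> clock=33.
Op 21: tick 6 -> clock=39.
Op 22: tick 4 -> clock=43.
Op 23: insert c.com -> 10.0.0.6 (expiry=43+3=46). clock=43
Op 24: insert b.com -> 10.0.0.3 (expiry=43+4=47). clock=43
Op 25: tick 1 -> clock=44.
Op 26: tick 1 -> clock=45.
Op 27: insert b.com -> 10.0.0.6 (expiry=45+1=46). clock=45
Op 28: insert b.com -> 10.0.0.5 (expiry=45+5=50). clock=45
Final clock = 45
Final cache (unexpired): {b.com,c.com} -> size=2

Answer: clock=45 cache_size=2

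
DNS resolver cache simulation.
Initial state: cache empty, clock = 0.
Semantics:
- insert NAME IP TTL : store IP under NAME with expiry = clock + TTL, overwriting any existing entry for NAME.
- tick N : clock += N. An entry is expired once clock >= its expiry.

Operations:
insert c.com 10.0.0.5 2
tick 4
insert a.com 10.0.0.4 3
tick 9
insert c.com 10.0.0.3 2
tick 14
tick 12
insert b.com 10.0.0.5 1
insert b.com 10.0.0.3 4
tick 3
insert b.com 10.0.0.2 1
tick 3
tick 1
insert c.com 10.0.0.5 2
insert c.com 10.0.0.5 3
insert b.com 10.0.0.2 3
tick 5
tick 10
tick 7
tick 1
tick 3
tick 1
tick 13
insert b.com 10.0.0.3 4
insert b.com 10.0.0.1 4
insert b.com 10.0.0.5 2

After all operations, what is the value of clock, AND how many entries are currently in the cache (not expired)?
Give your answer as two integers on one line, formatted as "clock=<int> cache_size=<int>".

Answer: clock=86 cache_size=1

Derivation:
Op 1: insert c.com -> 10.0.0.5 (expiry=0+2=2). clock=0
Op 2: tick 4 -> clock=4. purged={c.com}
Op 3: insert a.com -> 10.0.0.4 (expiry=4+3=7). clock=4
Op 4: tick 9 -> clock=13. purged={a.com}
Op 5: insert c.com -> 10.0.0.3 (expiry=13+2=15). clock=13
Op 6: tick 14 -> clock=27. purged={c.com}
Op 7: tick 12 -> clock=39.
Op 8: insert b.com -> 10.0.0.5 (expiry=39+1=40). clock=39
Op 9: insert b.com -> 10.0.0.3 (expiry=39+4=43). clock=39
Op 10: tick 3 -> clock=42.
Op 11: insert b.com -> 10.0.0.2 (expiry=42+1=43). clock=42
Op 12: tick 3 -> clock=45. purged={b.com}
Op 13: tick 1 -> clock=46.
Op 14: insert c.com -> 10.0.0.5 (expiry=46+2=48). clock=46
Op 15: insert c.com -> 10.0.0.5 (expiry=46+3=49). clock=46
Op 16: insert b.com -> 10.0.0.2 (expiry=46+3=49). clock=46
Op 17: tick 5 -> clock=51. purged={b.com,c.com}
Op 18: tick 10 -> clock=61.
Op 19: tick 7 -> clock=68.
Op 20: tick 1 -> clock=69.
Op 21: tick 3 -> clock=72.
Op 22: tick 1 -> clock=73.
Op 23: tick 13 -> clock=86.
Op 24: insert b.com -> 10.0.0.3 (expiry=86+4=90). clock=86
Op 25: insert b.com -> 10.0.0.1 (expiry=86+4=90). clock=86
Op 26: insert b.com -> 10.0.0.5 (expiry=86+2=88). clock=86
Final clock = 86
Final cache (unexpired): {b.com} -> size=1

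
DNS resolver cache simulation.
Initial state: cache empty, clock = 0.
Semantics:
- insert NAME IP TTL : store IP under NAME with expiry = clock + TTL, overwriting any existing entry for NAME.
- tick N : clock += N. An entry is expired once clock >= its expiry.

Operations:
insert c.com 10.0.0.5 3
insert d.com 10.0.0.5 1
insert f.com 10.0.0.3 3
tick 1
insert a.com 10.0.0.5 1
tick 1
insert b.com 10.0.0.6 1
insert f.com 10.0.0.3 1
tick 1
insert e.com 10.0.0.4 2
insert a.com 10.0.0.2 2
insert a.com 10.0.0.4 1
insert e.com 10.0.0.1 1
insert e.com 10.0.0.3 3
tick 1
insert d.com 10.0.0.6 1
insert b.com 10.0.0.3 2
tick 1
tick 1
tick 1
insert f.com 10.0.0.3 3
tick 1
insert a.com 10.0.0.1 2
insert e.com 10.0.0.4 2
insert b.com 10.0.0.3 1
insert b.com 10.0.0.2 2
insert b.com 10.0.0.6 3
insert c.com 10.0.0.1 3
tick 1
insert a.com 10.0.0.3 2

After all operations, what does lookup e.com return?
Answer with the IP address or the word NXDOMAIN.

Op 1: insert c.com -> 10.0.0.5 (expiry=0+3=3). clock=0
Op 2: insert d.com -> 10.0.0.5 (expiry=0+1=1). clock=0
Op 3: insert f.com -> 10.0.0.3 (expiry=0+3=3). clock=0
Op 4: tick 1 -> clock=1. purged={d.com}
Op 5: insert a.com -> 10.0.0.5 (expiry=1+1=2). clock=1
Op 6: tick 1 -> clock=2. purged={a.com}
Op 7: insert b.com -> 10.0.0.6 (expiry=2+1=3). clock=2
Op 8: insert f.com -> 10.0.0.3 (expiry=2+1=3). clock=2
Op 9: tick 1 -> clock=3. purged={b.com,c.com,f.com}
Op 10: insert e.com -> 10.0.0.4 (expiry=3+2=5). clock=3
Op 11: insert a.com -> 10.0.0.2 (expiry=3+2=5). clock=3
Op 12: insert a.com -> 10.0.0.4 (expiry=3+1=4). clock=3
Op 13: insert e.com -> 10.0.0.1 (expiry=3+1=4). clock=3
Op 14: insert e.com -> 10.0.0.3 (expiry=3+3=6). clock=3
Op 15: tick 1 -> clock=4. purged={a.com}
Op 16: insert d.com -> 10.0.0.6 (expiry=4+1=5). clock=4
Op 17: insert b.com -> 10.0.0.3 (expiry=4+2=6). clock=4
Op 18: tick 1 -> clock=5. purged={d.com}
Op 19: tick 1 -> clock=6. purged={b.com,e.com}
Op 20: tick 1 -> clock=7.
Op 21: insert f.com -> 10.0.0.3 (expiry=7+3=10). clock=7
Op 22: tick 1 -> clock=8.
Op 23: insert a.com -> 10.0.0.1 (expiry=8+2=10). clock=8
Op 24: insert e.com -> 10.0.0.4 (expiry=8+2=10). clock=8
Op 25: insert b.com -> 10.0.0.3 (expiry=8+1=9). clock=8
Op 26: insert b.com -> 10.0.0.2 (expiry=8+2=10). clock=8
Op 27: insert b.com -> 10.0.0.6 (expiry=8+3=11). clock=8
Op 28: insert c.com -> 10.0.0.1 (expiry=8+3=11). clock=8
Op 29: tick 1 -> clock=9.
Op 30: insert a.com -> 10.0.0.3 (expiry=9+2=11). clock=9
lookup e.com: present, ip=10.0.0.4 expiry=10 > clock=9

Answer: 10.0.0.4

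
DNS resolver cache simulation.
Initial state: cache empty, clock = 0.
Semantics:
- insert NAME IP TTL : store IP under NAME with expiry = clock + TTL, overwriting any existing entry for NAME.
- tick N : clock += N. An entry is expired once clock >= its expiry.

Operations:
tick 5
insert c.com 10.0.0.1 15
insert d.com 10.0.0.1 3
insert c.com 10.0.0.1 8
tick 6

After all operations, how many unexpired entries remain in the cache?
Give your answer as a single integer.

Answer: 1

Derivation:
Op 1: tick 5 -> clock=5.
Op 2: insert c.com -> 10.0.0.1 (expiry=5+15=20). clock=5
Op 3: insert d.com -> 10.0.0.1 (expiry=5+3=8). clock=5
Op 4: insert c.com -> 10.0.0.1 (expiry=5+8=13). clock=5
Op 5: tick 6 -> clock=11. purged={d.com}
Final cache (unexpired): {c.com} -> size=1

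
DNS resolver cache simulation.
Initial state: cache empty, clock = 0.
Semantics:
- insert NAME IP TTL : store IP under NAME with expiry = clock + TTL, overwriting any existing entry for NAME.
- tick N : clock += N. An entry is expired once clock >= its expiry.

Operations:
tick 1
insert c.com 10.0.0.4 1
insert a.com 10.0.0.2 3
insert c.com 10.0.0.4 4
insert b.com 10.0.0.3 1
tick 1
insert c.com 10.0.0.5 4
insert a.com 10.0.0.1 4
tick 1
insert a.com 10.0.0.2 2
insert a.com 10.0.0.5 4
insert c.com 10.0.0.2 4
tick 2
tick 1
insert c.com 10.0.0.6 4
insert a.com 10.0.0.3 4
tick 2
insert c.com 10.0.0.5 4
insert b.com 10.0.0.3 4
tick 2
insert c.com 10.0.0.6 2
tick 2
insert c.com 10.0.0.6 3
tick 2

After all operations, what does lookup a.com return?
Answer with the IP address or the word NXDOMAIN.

Op 1: tick 1 -> clock=1.
Op 2: insert c.com -> 10.0.0.4 (expiry=1+1=2). clock=1
Op 3: insert a.com -> 10.0.0.2 (expiry=1+3=4). clock=1
Op 4: insert c.com -> 10.0.0.4 (expiry=1+4=5). clock=1
Op 5: insert b.com -> 10.0.0.3 (expiry=1+1=2). clock=1
Op 6: tick 1 -> clock=2. purged={b.com}
Op 7: insert c.com -> 10.0.0.5 (expiry=2+4=6). clock=2
Op 8: insert a.com -> 10.0.0.1 (expiry=2+4=6). clock=2
Op 9: tick 1 -> clock=3.
Op 10: insert a.com -> 10.0.0.2 (expiry=3+2=5). clock=3
Op 11: insert a.com -> 10.0.0.5 (expiry=3+4=7). clock=3
Op 12: insert c.com -> 10.0.0.2 (expiry=3+4=7). clock=3
Op 13: tick 2 -> clock=5.
Op 14: tick 1 -> clock=6.
Op 15: insert c.com -> 10.0.0.6 (expiry=6+4=10). clock=6
Op 16: insert a.com -> 10.0.0.3 (expiry=6+4=10). clock=6
Op 17: tick 2 -> clock=8.
Op 18: insert c.com -> 10.0.0.5 (expiry=8+4=12). clock=8
Op 19: insert b.com -> 10.0.0.3 (expiry=8+4=12). clock=8
Op 20: tick 2 -> clock=10. purged={a.com}
Op 21: insert c.com -> 10.0.0.6 (expiry=10+2=12). clock=10
Op 22: tick 2 -> clock=12. purged={b.com,c.com}
Op 23: insert c.com -> 10.0.0.6 (expiry=12+3=15). clock=12
Op 24: tick 2 -> clock=14.
lookup a.com: not in cache (expired or never inserted)

Answer: NXDOMAIN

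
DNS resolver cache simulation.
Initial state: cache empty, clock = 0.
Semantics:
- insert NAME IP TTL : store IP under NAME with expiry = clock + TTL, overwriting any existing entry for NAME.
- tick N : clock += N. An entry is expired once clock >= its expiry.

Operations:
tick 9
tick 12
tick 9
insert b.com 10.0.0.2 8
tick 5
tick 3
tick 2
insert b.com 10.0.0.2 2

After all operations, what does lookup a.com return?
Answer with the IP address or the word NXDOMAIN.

Op 1: tick 9 -> clock=9.
Op 2: tick 12 -> clock=21.
Op 3: tick 9 -> clock=30.
Op 4: insert b.com -> 10.0.0.2 (expiry=30+8=38). clock=30
Op 5: tick 5 -> clock=35.
Op 6: tick 3 -> clock=38. purged={b.com}
Op 7: tick 2 -> clock=40.
Op 8: insert b.com -> 10.0.0.2 (expiry=40+2=42). clock=40
lookup a.com: not in cache (expired or never inserted)

Answer: NXDOMAIN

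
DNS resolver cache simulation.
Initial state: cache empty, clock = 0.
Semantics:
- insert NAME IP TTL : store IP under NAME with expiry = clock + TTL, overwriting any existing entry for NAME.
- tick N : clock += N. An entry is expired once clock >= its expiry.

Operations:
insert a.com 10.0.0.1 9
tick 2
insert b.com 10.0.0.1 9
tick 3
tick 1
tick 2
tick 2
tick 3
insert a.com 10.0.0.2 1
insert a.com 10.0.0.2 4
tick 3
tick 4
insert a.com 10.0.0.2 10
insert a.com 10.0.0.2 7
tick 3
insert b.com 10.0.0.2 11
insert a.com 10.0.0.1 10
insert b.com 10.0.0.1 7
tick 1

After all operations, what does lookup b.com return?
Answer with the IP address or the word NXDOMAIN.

Op 1: insert a.com -> 10.0.0.1 (expiry=0+9=9). clock=0
Op 2: tick 2 -> clock=2.
Op 3: insert b.com -> 10.0.0.1 (expiry=2+9=11). clock=2
Op 4: tick 3 -> clock=5.
Op 5: tick 1 -> clock=6.
Op 6: tick 2 -> clock=8.
Op 7: tick 2 -> clock=10. purged={a.com}
Op 8: tick 3 -> clock=13. purged={b.com}
Op 9: insert a.com -> 10.0.0.2 (expiry=13+1=14). clock=13
Op 10: insert a.com -> 10.0.0.2 (expiry=13+4=17). clock=13
Op 11: tick 3 -> clock=16.
Op 12: tick 4 -> clock=20. purged={a.com}
Op 13: insert a.com -> 10.0.0.2 (expiry=20+10=30). clock=20
Op 14: insert a.com -> 10.0.0.2 (expiry=20+7=27). clock=20
Op 15: tick 3 -> clock=23.
Op 16: insert b.com -> 10.0.0.2 (expiry=23+11=34). clock=23
Op 17: insert a.com -> 10.0.0.1 (expiry=23+10=33). clock=23
Op 18: insert b.com -> 10.0.0.1 (expiry=23+7=30). clock=23
Op 19: tick 1 -> clock=24.
lookup b.com: present, ip=10.0.0.1 expiry=30 > clock=24

Answer: 10.0.0.1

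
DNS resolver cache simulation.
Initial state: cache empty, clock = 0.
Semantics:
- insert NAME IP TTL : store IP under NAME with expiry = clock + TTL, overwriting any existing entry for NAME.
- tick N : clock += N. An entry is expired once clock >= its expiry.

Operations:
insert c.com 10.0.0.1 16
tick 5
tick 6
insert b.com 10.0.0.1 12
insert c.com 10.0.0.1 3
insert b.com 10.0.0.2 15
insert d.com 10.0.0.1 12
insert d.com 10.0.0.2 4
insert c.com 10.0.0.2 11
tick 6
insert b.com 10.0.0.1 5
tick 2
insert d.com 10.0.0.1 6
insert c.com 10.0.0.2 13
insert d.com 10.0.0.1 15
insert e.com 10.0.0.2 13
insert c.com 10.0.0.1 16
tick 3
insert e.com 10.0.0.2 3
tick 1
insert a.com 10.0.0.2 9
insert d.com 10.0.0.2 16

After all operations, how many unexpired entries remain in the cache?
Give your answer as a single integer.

Op 1: insert c.com -> 10.0.0.1 (expiry=0+16=16). clock=0
Op 2: tick 5 -> clock=5.
Op 3: tick 6 -> clock=11.
Op 4: insert b.com -> 10.0.0.1 (expiry=11+12=23). clock=11
Op 5: insert c.com -> 10.0.0.1 (expiry=11+3=14). clock=11
Op 6: insert b.com -> 10.0.0.2 (expiry=11+15=26). clock=11
Op 7: insert d.com -> 10.0.0.1 (expiry=11+12=23). clock=11
Op 8: insert d.com -> 10.0.0.2 (expiry=11+4=15). clock=11
Op 9: insert c.com -> 10.0.0.2 (expiry=11+11=22). clock=11
Op 10: tick 6 -> clock=17. purged={d.com}
Op 11: insert b.com -> 10.0.0.1 (expiry=17+5=22). clock=17
Op 12: tick 2 -> clock=19.
Op 13: insert d.com -> 10.0.0.1 (expiry=19+6=25). clock=19
Op 14: insert c.com -> 10.0.0.2 (expiry=19+13=32). clock=19
Op 15: insert d.com -> 10.0.0.1 (expiry=19+15=34). clock=19
Op 16: insert e.com -> 10.0.0.2 (expiry=19+13=32). clock=19
Op 17: insert c.com -> 10.0.0.1 (expiry=19+16=35). clock=19
Op 18: tick 3 -> clock=22. purged={b.com}
Op 19: insert e.com -> 10.0.0.2 (expiry=22+3=25). clock=22
Op 20: tick 1 -> clock=23.
Op 21: insert a.com -> 10.0.0.2 (expiry=23+9=32). clock=23
Op 22: insert d.com -> 10.0.0.2 (expiry=23+16=39). clock=23
Final cache (unexpired): {a.com,c.com,d.com,e.com} -> size=4

Answer: 4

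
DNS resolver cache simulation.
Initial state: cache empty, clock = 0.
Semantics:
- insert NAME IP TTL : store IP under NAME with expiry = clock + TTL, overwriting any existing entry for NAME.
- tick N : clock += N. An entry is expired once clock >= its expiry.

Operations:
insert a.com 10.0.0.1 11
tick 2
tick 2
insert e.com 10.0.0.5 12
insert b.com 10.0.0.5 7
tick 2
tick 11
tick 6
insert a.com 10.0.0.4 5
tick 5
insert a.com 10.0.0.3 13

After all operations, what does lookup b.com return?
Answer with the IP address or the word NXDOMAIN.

Answer: NXDOMAIN

Derivation:
Op 1: insert a.com -> 10.0.0.1 (expiry=0+11=11). clock=0
Op 2: tick 2 -> clock=2.
Op 3: tick 2 -> clock=4.
Op 4: insert e.com -> 10.0.0.5 (expiry=4+12=16). clock=4
Op 5: insert b.com -> 10.0.0.5 (expiry=4+7=11). clock=4
Op 6: tick 2 -> clock=6.
Op 7: tick 11 -> clock=17. purged={a.com,b.com,e.com}
Op 8: tick 6 -> clock=23.
Op 9: insert a.com -> 10.0.0.4 (expiry=23+5=28). clock=23
Op 10: tick 5 -> clock=28. purged={a.com}
Op 11: insert a.com -> 10.0.0.3 (expiry=28+13=41). clock=28
lookup b.com: not in cache (expired or never inserted)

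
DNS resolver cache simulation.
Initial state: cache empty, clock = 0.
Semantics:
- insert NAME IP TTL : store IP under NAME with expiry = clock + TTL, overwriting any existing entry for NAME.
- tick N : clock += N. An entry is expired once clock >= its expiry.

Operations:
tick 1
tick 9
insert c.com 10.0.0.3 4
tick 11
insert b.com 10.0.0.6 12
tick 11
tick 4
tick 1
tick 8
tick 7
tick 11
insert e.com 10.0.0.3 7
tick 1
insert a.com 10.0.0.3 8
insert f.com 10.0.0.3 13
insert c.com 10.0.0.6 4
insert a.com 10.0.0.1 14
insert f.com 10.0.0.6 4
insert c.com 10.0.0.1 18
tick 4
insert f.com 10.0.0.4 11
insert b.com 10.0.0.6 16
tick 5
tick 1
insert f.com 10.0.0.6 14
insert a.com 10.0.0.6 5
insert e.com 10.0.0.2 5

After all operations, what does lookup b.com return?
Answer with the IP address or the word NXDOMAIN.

Answer: 10.0.0.6

Derivation:
Op 1: tick 1 -> clock=1.
Op 2: tick 9 -> clock=10.
Op 3: insert c.com -> 10.0.0.3 (expiry=10+4=14). clock=10
Op 4: tick 11 -> clock=21. purged={c.com}
Op 5: insert b.com -> 10.0.0.6 (expiry=21+12=33). clock=21
Op 6: tick 11 -> clock=32.
Op 7: tick 4 -> clock=36. purged={b.com}
Op 8: tick 1 -> clock=37.
Op 9: tick 8 -> clock=45.
Op 10: tick 7 -> clock=52.
Op 11: tick 11 -> clock=63.
Op 12: insert e.com -> 10.0.0.3 (expiry=63+7=70). clock=63
Op 13: tick 1 -> clock=64.
Op 14: insert a.com -> 10.0.0.3 (expiry=64+8=72). clock=64
Op 15: insert f.com -> 10.0.0.3 (expiry=64+13=77). clock=64
Op 16: insert c.com -> 10.0.0.6 (expiry=64+4=68). clock=64
Op 17: insert a.com -> 10.0.0.1 (expiry=64+14=78). clock=64
Op 18: insert f.com -> 10.0.0.6 (expiry=64+4=68). clock=64
Op 19: insert c.com -> 10.0.0.1 (expiry=64+18=82). clock=64
Op 20: tick 4 -> clock=68. purged={f.com}
Op 21: insert f.com -> 10.0.0.4 (expiry=68+11=79). clock=68
Op 22: insert b.com -> 10.0.0.6 (expiry=68+16=84). clock=68
Op 23: tick 5 -> clock=73. purged={e.com}
Op 24: tick 1 -> clock=74.
Op 25: insert f.com -> 10.0.0.6 (expiry=74+14=88). clock=74
Op 26: insert a.com -> 10.0.0.6 (expiry=74+5=79). clock=74
Op 27: insert e.com -> 10.0.0.2 (expiry=74+5=79). clock=74
lookup b.com: present, ip=10.0.0.6 expiry=84 > clock=74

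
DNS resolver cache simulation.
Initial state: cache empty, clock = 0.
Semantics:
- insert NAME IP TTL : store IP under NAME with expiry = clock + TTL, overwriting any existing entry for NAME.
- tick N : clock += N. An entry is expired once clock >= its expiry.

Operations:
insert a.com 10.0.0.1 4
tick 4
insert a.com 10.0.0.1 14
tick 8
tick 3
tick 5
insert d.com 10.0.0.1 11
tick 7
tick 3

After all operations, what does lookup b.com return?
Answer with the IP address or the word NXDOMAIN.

Op 1: insert a.com -> 10.0.0.1 (expiry=0+4=4). clock=0
Op 2: tick 4 -> clock=4. purged={a.com}
Op 3: insert a.com -> 10.0.0.1 (expiry=4+14=18). clock=4
Op 4: tick 8 -> clock=12.
Op 5: tick 3 -> clock=15.
Op 6: tick 5 -> clock=20. purged={a.com}
Op 7: insert d.com -> 10.0.0.1 (expiry=20+11=31). clock=20
Op 8: tick 7 -> clock=27.
Op 9: tick 3 -> clock=30.
lookup b.com: not in cache (expired or never inserted)

Answer: NXDOMAIN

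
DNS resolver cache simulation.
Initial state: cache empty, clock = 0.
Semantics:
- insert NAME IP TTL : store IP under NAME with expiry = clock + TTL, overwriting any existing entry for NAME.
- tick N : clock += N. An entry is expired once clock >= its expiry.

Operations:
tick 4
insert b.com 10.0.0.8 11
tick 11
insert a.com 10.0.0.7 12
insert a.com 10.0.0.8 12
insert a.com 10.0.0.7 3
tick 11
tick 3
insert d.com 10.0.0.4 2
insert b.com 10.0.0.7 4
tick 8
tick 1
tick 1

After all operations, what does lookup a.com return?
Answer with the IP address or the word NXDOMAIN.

Answer: NXDOMAIN

Derivation:
Op 1: tick 4 -> clock=4.
Op 2: insert b.com -> 10.0.0.8 (expiry=4+11=15). clock=4
Op 3: tick 11 -> clock=15. purged={b.com}
Op 4: insert a.com -> 10.0.0.7 (expiry=15+12=27). clock=15
Op 5: insert a.com -> 10.0.0.8 (expiry=15+12=27). clock=15
Op 6: insert a.com -> 10.0.0.7 (expiry=15+3=18). clock=15
Op 7: tick 11 -> clock=26. purged={a.com}
Op 8: tick 3 -> clock=29.
Op 9: insert d.com -> 10.0.0.4 (expiry=29+2=31). clock=29
Op 10: insert b.com -> 10.0.0.7 (expiry=29+4=33). clock=29
Op 11: tick 8 -> clock=37. purged={b.com,d.com}
Op 12: tick 1 -> clock=38.
Op 13: tick 1 -> clock=39.
lookup a.com: not in cache (expired or never inserted)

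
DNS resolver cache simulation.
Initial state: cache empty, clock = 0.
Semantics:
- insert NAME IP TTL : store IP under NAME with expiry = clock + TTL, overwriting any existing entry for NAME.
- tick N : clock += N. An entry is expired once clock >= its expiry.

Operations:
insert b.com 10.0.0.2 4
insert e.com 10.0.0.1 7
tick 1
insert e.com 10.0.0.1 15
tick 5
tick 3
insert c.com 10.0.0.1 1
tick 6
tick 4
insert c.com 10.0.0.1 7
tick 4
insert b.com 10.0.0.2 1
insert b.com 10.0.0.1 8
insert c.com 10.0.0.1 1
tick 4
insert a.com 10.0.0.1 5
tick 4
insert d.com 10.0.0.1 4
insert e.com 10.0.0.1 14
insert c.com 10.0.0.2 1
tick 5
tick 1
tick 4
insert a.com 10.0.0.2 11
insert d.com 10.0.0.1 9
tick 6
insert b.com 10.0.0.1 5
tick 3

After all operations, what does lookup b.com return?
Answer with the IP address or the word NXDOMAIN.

Op 1: insert b.com -> 10.0.0.2 (expiry=0+4=4). clock=0
Op 2: insert e.com -> 10.0.0.1 (expiry=0+7=7). clock=0
Op 3: tick 1 -> clock=1.
Op 4: insert e.com -> 10.0.0.1 (expiry=1+15=16). clock=1
Op 5: tick 5 -> clock=6. purged={b.com}
Op 6: tick 3 -> clock=9.
Op 7: insert c.com -> 10.0.0.1 (expiry=9+1=10). clock=9
Op 8: tick 6 -> clock=15. purged={c.com}
Op 9: tick 4 -> clock=19. purged={e.com}
Op 10: insert c.com -> 10.0.0.1 (expiry=19+7=26). clock=19
Op 11: tick 4 -> clock=23.
Op 12: insert b.com -> 10.0.0.2 (expiry=23+1=24). clock=23
Op 13: insert b.com -> 10.0.0.1 (expiry=23+8=31). clock=23
Op 14: insert c.com -> 10.0.0.1 (expiry=23+1=24). clock=23
Op 15: tick 4 -> clock=27. purged={c.com}
Op 16: insert a.com -> 10.0.0.1 (expiry=27+5=32). clock=27
Op 17: tick 4 -> clock=31. purged={b.com}
Op 18: insert d.com -> 10.0.0.1 (expiry=31+4=35). clock=31
Op 19: insert e.com -> 10.0.0.1 (expiry=31+14=45). clock=31
Op 20: insert c.com -> 10.0.0.2 (expiry=31+1=32). clock=31
Op 21: tick 5 -> clock=36. purged={a.com,c.com,d.com}
Op 22: tick 1 -> clock=37.
Op 23: tick 4 -> clock=41.
Op 24: insert a.com -> 10.0.0.2 (expiry=41+11=52). clock=41
Op 25: insert d.com -> 10.0.0.1 (expiry=41+9=50). clock=41
Op 26: tick 6 -> clock=47. purged={e.com}
Op 27: insert b.com -> 10.0.0.1 (expiry=47+5=52). clock=47
Op 28: tick 3 -> clock=50. purged={d.com}
lookup b.com: present, ip=10.0.0.1 expiry=52 > clock=50

Answer: 10.0.0.1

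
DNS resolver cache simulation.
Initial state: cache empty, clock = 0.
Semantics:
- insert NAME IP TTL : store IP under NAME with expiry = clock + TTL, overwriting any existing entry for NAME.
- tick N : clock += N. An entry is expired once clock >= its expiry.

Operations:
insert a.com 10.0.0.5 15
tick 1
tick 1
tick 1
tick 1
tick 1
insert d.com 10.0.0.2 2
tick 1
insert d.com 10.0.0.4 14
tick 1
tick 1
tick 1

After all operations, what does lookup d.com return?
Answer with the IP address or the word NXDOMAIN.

Op 1: insert a.com -> 10.0.0.5 (expiry=0+15=15). clock=0
Op 2: tick 1 -> clock=1.
Op 3: tick 1 -> clock=2.
Op 4: tick 1 -> clock=3.
Op 5: tick 1 -> clock=4.
Op 6: tick 1 -> clock=5.
Op 7: insert d.com -> 10.0.0.2 (expiry=5+2=7). clock=5
Op 8: tick 1 -> clock=6.
Op 9: insert d.com -> 10.0.0.4 (expiry=6+14=20). clock=6
Op 10: tick 1 -> clock=7.
Op 11: tick 1 -> clock=8.
Op 12: tick 1 -> clock=9.
lookup d.com: present, ip=10.0.0.4 expiry=20 > clock=9

Answer: 10.0.0.4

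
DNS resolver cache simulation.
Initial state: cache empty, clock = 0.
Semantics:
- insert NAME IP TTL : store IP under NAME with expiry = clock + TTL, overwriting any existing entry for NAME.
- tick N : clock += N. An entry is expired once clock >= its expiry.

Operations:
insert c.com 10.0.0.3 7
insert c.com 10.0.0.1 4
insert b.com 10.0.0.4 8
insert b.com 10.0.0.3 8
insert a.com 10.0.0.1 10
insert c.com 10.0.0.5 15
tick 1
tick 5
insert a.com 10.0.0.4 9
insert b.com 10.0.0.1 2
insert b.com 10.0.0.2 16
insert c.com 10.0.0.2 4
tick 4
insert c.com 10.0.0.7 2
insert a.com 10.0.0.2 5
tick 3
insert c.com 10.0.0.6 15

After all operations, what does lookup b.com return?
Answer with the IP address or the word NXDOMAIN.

Answer: 10.0.0.2

Derivation:
Op 1: insert c.com -> 10.0.0.3 (expiry=0+7=7). clock=0
Op 2: insert c.com -> 10.0.0.1 (expiry=0+4=4). clock=0
Op 3: insert b.com -> 10.0.0.4 (expiry=0+8=8). clock=0
Op 4: insert b.com -> 10.0.0.3 (expiry=0+8=8). clock=0
Op 5: insert a.com -> 10.0.0.1 (expiry=0+10=10). clock=0
Op 6: insert c.com -> 10.0.0.5 (expiry=0+15=15). clock=0
Op 7: tick 1 -> clock=1.
Op 8: tick 5 -> clock=6.
Op 9: insert a.com -> 10.0.0.4 (expiry=6+9=15). clock=6
Op 10: insert b.com -> 10.0.0.1 (expiry=6+2=8). clock=6
Op 11: insert b.com -> 10.0.0.2 (expiry=6+16=22). clock=6
Op 12: insert c.com -> 10.0.0.2 (expiry=6+4=10). clock=6
Op 13: tick 4 -> clock=10. purged={c.com}
Op 14: insert c.com -> 10.0.0.7 (expiry=10+2=12). clock=10
Op 15: insert a.com -> 10.0.0.2 (expiry=10+5=15). clock=10
Op 16: tick 3 -> clock=13. purged={c.com}
Op 17: insert c.com -> 10.0.0.6 (expiry=13+15=28). clock=13
lookup b.com: present, ip=10.0.0.2 expiry=22 > clock=13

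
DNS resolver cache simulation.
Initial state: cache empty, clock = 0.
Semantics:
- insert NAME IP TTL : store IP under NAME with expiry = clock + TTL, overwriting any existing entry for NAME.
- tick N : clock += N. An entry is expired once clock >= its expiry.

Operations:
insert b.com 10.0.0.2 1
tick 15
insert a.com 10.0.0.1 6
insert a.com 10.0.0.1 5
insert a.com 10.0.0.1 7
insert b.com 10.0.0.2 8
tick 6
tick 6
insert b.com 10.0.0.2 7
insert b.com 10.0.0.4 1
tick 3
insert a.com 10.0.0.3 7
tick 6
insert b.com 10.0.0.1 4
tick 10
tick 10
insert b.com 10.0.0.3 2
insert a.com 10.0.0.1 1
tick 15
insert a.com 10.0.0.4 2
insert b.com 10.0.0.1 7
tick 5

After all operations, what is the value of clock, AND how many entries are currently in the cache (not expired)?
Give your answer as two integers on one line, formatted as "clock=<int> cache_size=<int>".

Answer: clock=76 cache_size=1

Derivation:
Op 1: insert b.com -> 10.0.0.2 (expiry=0+1=1). clock=0
Op 2: tick 15 -> clock=15. purged={b.com}
Op 3: insert a.com -> 10.0.0.1 (expiry=15+6=21). clock=15
Op 4: insert a.com -> 10.0.0.1 (expiry=15+5=20). clock=15
Op 5: insert a.com -> 10.0.0.1 (expiry=15+7=22). clock=15
Op 6: insert b.com -> 10.0.0.2 (expiry=15+8=23). clock=15
Op 7: tick 6 -> clock=21.
Op 8: tick 6 -> clock=27. purged={a.com,b.com}
Op 9: insert b.com -> 10.0.0.2 (expiry=27+7=34). clock=27
Op 10: insert b.com -> 10.0.0.4 (expiry=27+1=28). clock=27
Op 11: tick 3 -> clock=30. purged={b.com}
Op 12: insert a.com -> 10.0.0.3 (expiry=30+7=37). clock=30
Op 13: tick 6 -> clock=36.
Op 14: insert b.com -> 10.0.0.1 (expiry=36+4=40). clock=36
Op 15: tick 10 -> clock=46. purged={a.com,b.com}
Op 16: tick 10 -> clock=56.
Op 17: insert b.com -> 10.0.0.3 (expiry=56+2=58). clock=56
Op 18: insert a.com -> 10.0.0.1 (expiry=56+1=57). clock=56
Op 19: tick 15 -> clock=71. purged={a.com,b.com}
Op 20: insert a.com -> 10.0.0.4 (expiry=71+2=73). clock=71
Op 21: insert b.com -> 10.0.0.1 (expiry=71+7=78). clock=71
Op 22: tick 5 -> clock=76. purged={a.com}
Final clock = 76
Final cache (unexpired): {b.com} -> size=1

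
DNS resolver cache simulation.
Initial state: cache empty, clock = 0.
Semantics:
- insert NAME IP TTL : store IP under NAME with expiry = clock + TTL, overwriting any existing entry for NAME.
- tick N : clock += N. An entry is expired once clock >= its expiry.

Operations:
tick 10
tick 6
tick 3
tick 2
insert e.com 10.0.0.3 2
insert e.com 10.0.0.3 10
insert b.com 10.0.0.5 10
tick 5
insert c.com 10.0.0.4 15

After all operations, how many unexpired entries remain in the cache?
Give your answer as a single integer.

Op 1: tick 10 -> clock=10.
Op 2: tick 6 -> clock=16.
Op 3: tick 3 -> clock=19.
Op 4: tick 2 -> clock=21.
Op 5: insert e.com -> 10.0.0.3 (expiry=21+2=23). clock=21
Op 6: insert e.com -> 10.0.0.3 (expiry=21+10=31). clock=21
Op 7: insert b.com -> 10.0.0.5 (expiry=21+10=31). clock=21
Op 8: tick 5 -> clock=26.
Op 9: insert c.com -> 10.0.0.4 (expiry=26+15=41). clock=26
Final cache (unexpired): {b.com,c.com,e.com} -> size=3

Answer: 3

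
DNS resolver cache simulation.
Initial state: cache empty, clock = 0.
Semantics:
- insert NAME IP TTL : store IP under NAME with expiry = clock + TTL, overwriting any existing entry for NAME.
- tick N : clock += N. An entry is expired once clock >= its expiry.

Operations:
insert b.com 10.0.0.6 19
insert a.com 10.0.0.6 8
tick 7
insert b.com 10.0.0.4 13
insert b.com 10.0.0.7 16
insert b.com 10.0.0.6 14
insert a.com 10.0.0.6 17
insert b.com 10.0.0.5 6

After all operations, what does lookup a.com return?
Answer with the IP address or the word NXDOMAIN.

Op 1: insert b.com -> 10.0.0.6 (expiry=0+19=19). clock=0
Op 2: insert a.com -> 10.0.0.6 (expiry=0+8=8). clock=0
Op 3: tick 7 -> clock=7.
Op 4: insert b.com -> 10.0.0.4 (expiry=7+13=20). clock=7
Op 5: insert b.com -> 10.0.0.7 (expiry=7+16=23). clock=7
Op 6: insert b.com -> 10.0.0.6 (expiry=7+14=21). clock=7
Op 7: insert a.com -> 10.0.0.6 (expiry=7+17=24). clock=7
Op 8: insert b.com -> 10.0.0.5 (expiry=7+6=13). clock=7
lookup a.com: present, ip=10.0.0.6 expiry=24 > clock=7

Answer: 10.0.0.6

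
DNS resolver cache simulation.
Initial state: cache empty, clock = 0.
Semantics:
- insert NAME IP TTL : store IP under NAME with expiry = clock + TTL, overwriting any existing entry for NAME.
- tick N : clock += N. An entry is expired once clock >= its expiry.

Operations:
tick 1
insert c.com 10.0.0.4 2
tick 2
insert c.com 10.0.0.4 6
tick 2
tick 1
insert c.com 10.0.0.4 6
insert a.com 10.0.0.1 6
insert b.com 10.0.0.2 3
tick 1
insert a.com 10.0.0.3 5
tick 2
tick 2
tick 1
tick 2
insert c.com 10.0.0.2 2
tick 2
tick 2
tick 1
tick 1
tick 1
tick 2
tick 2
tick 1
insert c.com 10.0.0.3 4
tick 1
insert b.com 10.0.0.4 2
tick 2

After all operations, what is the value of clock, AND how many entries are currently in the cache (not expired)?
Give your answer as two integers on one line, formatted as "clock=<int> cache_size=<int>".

Op 1: tick 1 -> clock=1.
Op 2: insert c.com -> 10.0.0.4 (expiry=1+2=3). clock=1
Op 3: tick 2 -> clock=3. purged={c.com}
Op 4: insert c.com -> 10.0.0.4 (expiry=3+6=9). clock=3
Op 5: tick 2 -> clock=5.
Op 6: tick 1 -> clock=6.
Op 7: insert c.com -> 10.0.0.4 (expiry=6+6=12). clock=6
Op 8: insert a.com -> 10.0.0.1 (expiry=6+6=12). clock=6
Op 9: insert b.com -> 10.0.0.2 (expiry=6+3=9). clock=6
Op 10: tick 1 -> clock=7.
Op 11: insert a.com -> 10.0.0.3 (expiry=7+5=12). clock=7
Op 12: tick 2 -> clock=9. purged={b.com}
Op 13: tick 2 -> clock=11.
Op 14: tick 1 -> clock=12. purged={a.com,c.com}
Op 15: tick 2 -> clock=14.
Op 16: insert c.com -> 10.0.0.2 (expiry=14+2=16). clock=14
Op 17: tick 2 -> clock=16. purged={c.com}
Op 18: tick 2 -> clock=18.
Op 19: tick 1 -> clock=19.
Op 20: tick 1 -> clock=20.
Op 21: tick 1 -> clock=21.
Op 22: tick 2 -> clock=23.
Op 23: tick 2 -> clock=25.
Op 24: tick 1 -> clock=26.
Op 25: insert c.com -> 10.0.0.3 (expiry=26+4=30). clock=26
Op 26: tick 1 -> clock=27.
Op 27: insert b.com -> 10.0.0.4 (expiry=27+2=29). clock=27
Op 28: tick 2 -> clock=29. purged={b.com}
Final clock = 29
Final cache (unexpired): {c.com} -> size=1

Answer: clock=29 cache_size=1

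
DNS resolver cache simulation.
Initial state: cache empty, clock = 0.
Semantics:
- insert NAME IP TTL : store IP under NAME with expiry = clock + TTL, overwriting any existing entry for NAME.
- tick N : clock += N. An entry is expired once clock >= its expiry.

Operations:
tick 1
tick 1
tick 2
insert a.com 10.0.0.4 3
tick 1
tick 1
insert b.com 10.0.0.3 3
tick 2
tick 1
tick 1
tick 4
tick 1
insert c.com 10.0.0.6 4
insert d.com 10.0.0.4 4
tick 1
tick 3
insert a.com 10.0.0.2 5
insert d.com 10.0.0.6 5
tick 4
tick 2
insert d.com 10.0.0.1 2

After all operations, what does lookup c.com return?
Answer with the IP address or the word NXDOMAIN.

Answer: NXDOMAIN

Derivation:
Op 1: tick 1 -> clock=1.
Op 2: tick 1 -> clock=2.
Op 3: tick 2 -> clock=4.
Op 4: insert a.com -> 10.0.0.4 (expiry=4+3=7). clock=4
Op 5: tick 1 -> clock=5.
Op 6: tick 1 -> clock=6.
Op 7: insert b.com -> 10.0.0.3 (expiry=6+3=9). clock=6
Op 8: tick 2 -> clock=8. purged={a.com}
Op 9: tick 1 -> clock=9. purged={b.com}
Op 10: tick 1 -> clock=10.
Op 11: tick 4 -> clock=14.
Op 12: tick 1 -> clock=15.
Op 13: insert c.com -> 10.0.0.6 (expiry=15+4=19). clock=15
Op 14: insert d.com -> 10.0.0.4 (expiry=15+4=19). clock=15
Op 15: tick 1 -> clock=16.
Op 16: tick 3 -> clock=19. purged={c.com,d.com}
Op 17: insert a.com -> 10.0.0.2 (expiry=19+5=24). clock=19
Op 18: insert d.com -> 10.0.0.6 (expiry=19+5=24). clock=19
Op 19: tick 4 -> clock=23.
Op 20: tick 2 -> clock=25. purged={a.com,d.com}
Op 21: insert d.com -> 10.0.0.1 (expiry=25+2=27). clock=25
lookup c.com: not in cache (expired or never inserted)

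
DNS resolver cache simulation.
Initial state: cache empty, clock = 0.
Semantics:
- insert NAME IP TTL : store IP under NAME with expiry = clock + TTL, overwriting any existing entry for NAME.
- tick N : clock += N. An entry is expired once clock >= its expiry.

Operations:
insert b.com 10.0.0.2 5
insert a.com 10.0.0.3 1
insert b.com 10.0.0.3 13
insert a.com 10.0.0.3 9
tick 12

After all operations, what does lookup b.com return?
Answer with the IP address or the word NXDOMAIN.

Op 1: insert b.com -> 10.0.0.2 (expiry=0+5=5). clock=0
Op 2: insert a.com -> 10.0.0.3 (expiry=0+1=1). clock=0
Op 3: insert b.com -> 10.0.0.3 (expiry=0+13=13). clock=0
Op 4: insert a.com -> 10.0.0.3 (expiry=0+9=9). clock=0
Op 5: tick 12 -> clock=12. purged={a.com}
lookup b.com: present, ip=10.0.0.3 expiry=13 > clock=12

Answer: 10.0.0.3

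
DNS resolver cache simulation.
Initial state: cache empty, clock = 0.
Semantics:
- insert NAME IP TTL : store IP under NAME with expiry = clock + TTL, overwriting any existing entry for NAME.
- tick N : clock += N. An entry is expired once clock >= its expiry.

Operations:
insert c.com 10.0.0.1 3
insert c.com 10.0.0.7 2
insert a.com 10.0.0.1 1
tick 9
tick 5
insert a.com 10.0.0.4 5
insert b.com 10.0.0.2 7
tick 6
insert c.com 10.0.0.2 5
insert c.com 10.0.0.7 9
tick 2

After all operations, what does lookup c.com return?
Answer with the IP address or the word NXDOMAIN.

Op 1: insert c.com -> 10.0.0.1 (expiry=0+3=3). clock=0
Op 2: insert c.com -> 10.0.0.7 (expiry=0+2=2). clock=0
Op 3: insert a.com -> 10.0.0.1 (expiry=0+1=1). clock=0
Op 4: tick 9 -> clock=9. purged={a.com,c.com}
Op 5: tick 5 -> clock=14.
Op 6: insert a.com -> 10.0.0.4 (expiry=14+5=19). clock=14
Op 7: insert b.com -> 10.0.0.2 (expiry=14+7=21). clock=14
Op 8: tick 6 -> clock=20. purged={a.com}
Op 9: insert c.com -> 10.0.0.2 (expiry=20+5=25). clock=20
Op 10: insert c.com -> 10.0.0.7 (expiry=20+9=29). clock=20
Op 11: tick 2 -> clock=22. purged={b.com}
lookup c.com: present, ip=10.0.0.7 expiry=29 > clock=22

Answer: 10.0.0.7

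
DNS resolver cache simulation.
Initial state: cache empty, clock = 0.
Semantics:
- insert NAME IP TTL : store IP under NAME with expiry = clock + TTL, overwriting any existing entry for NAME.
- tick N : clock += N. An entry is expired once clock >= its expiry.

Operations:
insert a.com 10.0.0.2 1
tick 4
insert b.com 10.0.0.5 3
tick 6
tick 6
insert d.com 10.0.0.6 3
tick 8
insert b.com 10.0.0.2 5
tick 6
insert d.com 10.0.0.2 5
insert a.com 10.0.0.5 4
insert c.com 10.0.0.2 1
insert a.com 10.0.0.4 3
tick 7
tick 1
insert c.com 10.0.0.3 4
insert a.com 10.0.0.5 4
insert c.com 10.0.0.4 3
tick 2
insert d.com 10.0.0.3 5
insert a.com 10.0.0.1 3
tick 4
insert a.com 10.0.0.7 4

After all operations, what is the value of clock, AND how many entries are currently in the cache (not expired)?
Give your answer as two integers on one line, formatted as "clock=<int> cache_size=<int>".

Op 1: insert a.com -> 10.0.0.2 (expiry=0+1=1). clock=0
Op 2: tick 4 -> clock=4. purged={a.com}
Op 3: insert b.com -> 10.0.0.5 (expiry=4+3=7). clock=4
Op 4: tick 6 -> clock=10. purged={b.com}
Op 5: tick 6 -> clock=16.
Op 6: insert d.com -> 10.0.0.6 (expiry=16+3=19). clock=16
Op 7: tick 8 -> clock=24. purged={d.com}
Op 8: insert b.com -> 10.0.0.2 (expiry=24+5=29). clock=24
Op 9: tick 6 -> clock=30. purged={b.com}
Op 10: insert d.com -> 10.0.0.2 (expiry=30+5=35). clock=30
Op 11: insert a.com -> 10.0.0.5 (expiry=30+4=34). clock=30
Op 12: insert c.com -> 10.0.0.2 (expiry=30+1=31). clock=30
Op 13: insert a.com -> 10.0.0.4 (expiry=30+3=33). clock=30
Op 14: tick 7 -> clock=37. purged={a.com,c.com,d.com}
Op 15: tick 1 -> clock=38.
Op 16: insert c.com -> 10.0.0.3 (expiry=38+4=42). clock=38
Op 17: insert a.com -> 10.0.0.5 (expiry=38+4=42). clock=38
Op 18: insert c.com -> 10.0.0.4 (expiry=38+3=41). clock=38
Op 19: tick 2 -> clock=40.
Op 20: insert d.com -> 10.0.0.3 (expiry=40+5=45). clock=40
Op 21: insert a.com -> 10.0.0.1 (expiry=40+3=43). clock=40
Op 22: tick 4 -> clock=44. purged={a.com,c.com}
Op 23: insert a.com -> 10.0.0.7 (expiry=44+4=48). clock=44
Final clock = 44
Final cache (unexpired): {a.com,d.com} -> size=2

Answer: clock=44 cache_size=2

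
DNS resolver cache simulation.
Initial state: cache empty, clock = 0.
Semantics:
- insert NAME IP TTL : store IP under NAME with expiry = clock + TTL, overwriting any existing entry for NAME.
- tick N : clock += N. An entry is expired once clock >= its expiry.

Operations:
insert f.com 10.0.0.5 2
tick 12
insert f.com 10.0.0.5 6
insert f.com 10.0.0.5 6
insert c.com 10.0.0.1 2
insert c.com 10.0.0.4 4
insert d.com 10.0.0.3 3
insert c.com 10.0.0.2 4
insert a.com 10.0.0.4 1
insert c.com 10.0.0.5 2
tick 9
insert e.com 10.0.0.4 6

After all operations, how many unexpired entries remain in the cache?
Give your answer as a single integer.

Op 1: insert f.com -> 10.0.0.5 (expiry=0+2=2). clock=0
Op 2: tick 12 -> clock=12. purged={f.com}
Op 3: insert f.com -> 10.0.0.5 (expiry=12+6=18). clock=12
Op 4: insert f.com -> 10.0.0.5 (expiry=12+6=18). clock=12
Op 5: insert c.com -> 10.0.0.1 (expiry=12+2=14). clock=12
Op 6: insert c.com -> 10.0.0.4 (expiry=12+4=16). clock=12
Op 7: insert d.com -> 10.0.0.3 (expiry=12+3=15). clock=12
Op 8: insert c.com -> 10.0.0.2 (expiry=12+4=16). clock=12
Op 9: insert a.com -> 10.0.0.4 (expiry=12+1=13). clock=12
Op 10: insert c.com -> 10.0.0.5 (expiry=12+2=14). clock=12
Op 11: tick 9 -> clock=21. purged={a.com,c.com,d.com,f.com}
Op 12: insert e.com -> 10.0.0.4 (expiry=21+6=27). clock=21
Final cache (unexpired): {e.com} -> size=1

Answer: 1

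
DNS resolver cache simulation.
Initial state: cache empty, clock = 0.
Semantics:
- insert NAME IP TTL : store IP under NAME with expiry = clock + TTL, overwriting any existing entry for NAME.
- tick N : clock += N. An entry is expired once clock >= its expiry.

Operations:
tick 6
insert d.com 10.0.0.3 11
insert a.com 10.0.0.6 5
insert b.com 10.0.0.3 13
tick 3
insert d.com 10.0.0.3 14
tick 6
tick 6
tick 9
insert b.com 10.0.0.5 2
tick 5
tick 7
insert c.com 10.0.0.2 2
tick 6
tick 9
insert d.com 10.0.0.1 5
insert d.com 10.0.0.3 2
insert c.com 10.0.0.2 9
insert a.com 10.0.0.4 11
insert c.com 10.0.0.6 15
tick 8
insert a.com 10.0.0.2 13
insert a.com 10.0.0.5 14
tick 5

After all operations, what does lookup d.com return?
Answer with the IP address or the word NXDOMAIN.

Op 1: tick 6 -> clock=6.
Op 2: insert d.com -> 10.0.0.3 (expiry=6+11=17). clock=6
Op 3: insert a.com -> 10.0.0.6 (expiry=6+5=11). clock=6
Op 4: insert b.com -> 10.0.0.3 (expiry=6+13=19). clock=6
Op 5: tick 3 -> clock=9.
Op 6: insert d.com -> 10.0.0.3 (expiry=9+14=23). clock=9
Op 7: tick 6 -> clock=15. purged={a.com}
Op 8: tick 6 -> clock=21. purged={b.com}
Op 9: tick 9 -> clock=30. purged={d.com}
Op 10: insert b.com -> 10.0.0.5 (expiry=30+2=32). clock=30
Op 11: tick 5 -> clock=35. purged={b.com}
Op 12: tick 7 -> clock=42.
Op 13: insert c.com -> 10.0.0.2 (expiry=42+2=44). clock=42
Op 14: tick 6 -> clock=48. purged={c.com}
Op 15: tick 9 -> clock=57.
Op 16: insert d.com -> 10.0.0.1 (expiry=57+5=62). clock=57
Op 17: insert d.com -> 10.0.0.3 (expiry=57+2=59). clock=57
Op 18: insert c.com -> 10.0.0.2 (expiry=57+9=66). clock=57
Op 19: insert a.com -> 10.0.0.4 (expiry=57+11=68). clock=57
Op 20: insert c.com -> 10.0.0.6 (expiry=57+15=72). clock=57
Op 21: tick 8 -> clock=65. purged={d.com}
Op 22: insert a.com -> 10.0.0.2 (expiry=65+13=78). clock=65
Op 23: insert a.com -> 10.0.0.5 (expiry=65+14=79). clock=65
Op 24: tick 5 -> clock=70.
lookup d.com: not in cache (expired or never inserted)

Answer: NXDOMAIN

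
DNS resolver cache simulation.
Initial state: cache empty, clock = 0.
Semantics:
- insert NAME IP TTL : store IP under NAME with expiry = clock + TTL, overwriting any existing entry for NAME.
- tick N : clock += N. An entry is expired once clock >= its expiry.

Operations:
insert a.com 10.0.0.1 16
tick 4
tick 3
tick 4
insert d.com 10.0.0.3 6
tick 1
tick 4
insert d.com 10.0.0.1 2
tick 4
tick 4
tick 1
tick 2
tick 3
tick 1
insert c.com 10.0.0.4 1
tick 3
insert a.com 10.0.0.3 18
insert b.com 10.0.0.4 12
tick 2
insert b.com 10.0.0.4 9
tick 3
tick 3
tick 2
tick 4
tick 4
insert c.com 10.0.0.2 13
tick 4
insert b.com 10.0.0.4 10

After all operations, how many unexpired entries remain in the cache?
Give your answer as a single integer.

Answer: 2

Derivation:
Op 1: insert a.com -> 10.0.0.1 (expiry=0+16=16). clock=0
Op 2: tick 4 -> clock=4.
Op 3: tick 3 -> clock=7.
Op 4: tick 4 -> clock=11.
Op 5: insert d.com -> 10.0.0.3 (expiry=11+6=17). clock=11
Op 6: tick 1 -> clock=12.
Op 7: tick 4 -> clock=16. purged={a.com}
Op 8: insert d.com -> 10.0.0.1 (expiry=16+2=18). clock=16
Op 9: tick 4 -> clock=20. purged={d.com}
Op 10: tick 4 -> clock=24.
Op 11: tick 1 -> clock=25.
Op 12: tick 2 -> clock=27.
Op 13: tick 3 -> clock=30.
Op 14: tick 1 -> clock=31.
Op 15: insert c.com -> 10.0.0.4 (expiry=31+1=32). clock=31
Op 16: tick 3 -> clock=34. purged={c.com}
Op 17: insert a.com -> 10.0.0.3 (expiry=34+18=52). clock=34
Op 18: insert b.com -> 10.0.0.4 (expiry=34+12=46). clock=34
Op 19: tick 2 -> clock=36.
Op 20: insert b.com -> 10.0.0.4 (expiry=36+9=45). clock=36
Op 21: tick 3 -> clock=39.
Op 22: tick 3 -> clock=42.
Op 23: tick 2 -> clock=44.
Op 24: tick 4 -> clock=48. purged={b.com}
Op 25: tick 4 -> clock=52. purged={a.com}
Op 26: insert c.com -> 10.0.0.2 (expiry=52+13=65). clock=52
Op 27: tick 4 -> clock=56.
Op 28: insert b.com -> 10.0.0.4 (expiry=56+10=66). clock=56
Final cache (unexpired): {b.com,c.com} -> size=2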